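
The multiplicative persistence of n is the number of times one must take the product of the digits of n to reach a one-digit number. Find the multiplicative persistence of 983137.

3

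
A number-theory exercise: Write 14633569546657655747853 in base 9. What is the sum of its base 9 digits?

14633569546657655747853 in base 9 is 157657552061156584045733.
Digit sum: 1+5+7+6+5+7+5+5+2+0+6+1+1+5+6+5+8+4+0+4+5+7+3+3 = 101.

101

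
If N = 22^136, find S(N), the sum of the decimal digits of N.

22^136 = 371094563326921229791678788027092400672612670424361957614325816911923029085583459155744532768808332483975781162349428016099873049170593236788423624753995400306516216175869085347741696
Sum of its 183 digits: 832.

832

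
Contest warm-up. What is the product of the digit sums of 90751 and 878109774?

S(90751) = 9+0+7+5+1 = 22.
S(878109774) = 8+7+8+1+0+9+7+7+4 = 51.
22 · 51 = 1122.

1122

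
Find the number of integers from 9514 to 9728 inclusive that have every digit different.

The integers in [9514, 9728] that have every digit different: 9514, 9516, 9517, 9518, 9520, 9521, …, 9726, 9728.
123 qualify.

123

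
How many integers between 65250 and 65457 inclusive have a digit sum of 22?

The integers in [65250, 65457] that have a digit sum of 22: 65254, 65263, 65272, 65281, 65290, 65308, …, 65443, 65452.
20 qualify.

20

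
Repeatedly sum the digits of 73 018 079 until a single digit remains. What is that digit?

8

7+3+0+1+8+0+7+9 = 35
3+5 = 8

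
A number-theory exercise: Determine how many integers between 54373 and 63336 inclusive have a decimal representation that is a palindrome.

90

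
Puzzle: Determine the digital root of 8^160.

1

The digital root of n equals n mod 9 (or 9 when 9 | n), so we need 8^160 mod 9.
8^160 ≡ 1 (mod 9), so the digital root is 1.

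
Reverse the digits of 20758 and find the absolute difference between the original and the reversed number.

Reverse of 20758 is 85702.
|20758 − 85702| = 64944

64944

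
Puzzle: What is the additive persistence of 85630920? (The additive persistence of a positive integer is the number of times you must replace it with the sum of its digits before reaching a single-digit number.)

2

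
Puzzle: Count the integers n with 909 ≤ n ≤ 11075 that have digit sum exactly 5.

The integers in [909, 11075] that have digit sum exactly 5: 1004, 1013, 1022, 1031, 1040, 1103, …, 11021, 11030.
54 qualify.

54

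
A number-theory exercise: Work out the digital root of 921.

3

9+2+1 = 12
1+2 = 3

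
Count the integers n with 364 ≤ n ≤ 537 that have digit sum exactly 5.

3

The integers in [364, 537] that have digit sum exactly 5: 401, 410, 500.
3 qualify.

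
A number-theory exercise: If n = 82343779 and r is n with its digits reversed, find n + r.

180078107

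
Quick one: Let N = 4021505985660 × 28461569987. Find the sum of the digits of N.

4021505985660 × 28461569987 = 114458374064001508386420
Sum of its 24 digits: 84.

84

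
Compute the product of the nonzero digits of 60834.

576

6×8×3×4 = 576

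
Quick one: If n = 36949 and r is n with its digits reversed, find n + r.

Reverse of 36949 is 94963.
36949 + 94963 = 131912

131912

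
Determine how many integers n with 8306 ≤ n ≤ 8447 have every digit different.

80

The integers in [8306, 8447] that have every digit different: 8306, 8307, 8309, 8310, 8312, 8314, …, 8437, 8439.
80 qualify.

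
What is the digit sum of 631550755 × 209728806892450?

97

631550755 × 209728806892450 = 132454386338176001299750
Sum of its 24 digits: 97.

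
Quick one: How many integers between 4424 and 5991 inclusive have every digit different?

784

The integers in [4424, 5991] that have every digit different: 4501, 4502, 4503, 4506, 4507, 4508, …, 5986, 5987.
784 qualify.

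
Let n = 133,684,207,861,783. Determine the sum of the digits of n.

67

1+3+3+6+8+4+2+0+7+8+6+1+7+8+3 = 67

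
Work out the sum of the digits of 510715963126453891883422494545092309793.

176

5+1+0+7+1+5+9+6+3+1+2+6+4+5+3+8+9+1+8+8+3+4+2+2+4+9+4+5+4+5+0+9+2+3+0+9+7+9+3 = 176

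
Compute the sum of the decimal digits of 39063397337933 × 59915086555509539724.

39063397337933 × 59915086555509539724 = 2340486832654516632488887715550492
Sum of its 34 digits: 159.

159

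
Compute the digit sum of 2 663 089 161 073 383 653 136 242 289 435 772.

145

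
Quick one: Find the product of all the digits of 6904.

6×9×0×4 = 0

0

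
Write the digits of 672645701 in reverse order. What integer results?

Reversing 672645701 gives 107546276.

107546276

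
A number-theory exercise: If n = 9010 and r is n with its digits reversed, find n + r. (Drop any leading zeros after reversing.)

Reverse of 9010 is 109.
9010 + 109 = 9119

9119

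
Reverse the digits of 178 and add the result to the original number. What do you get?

Reverse of 178 is 871.
178 + 871 = 1049

1049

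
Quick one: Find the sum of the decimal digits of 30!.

117

30! = 265252859812191058636308480000000
Sum of its 33 digits: 117.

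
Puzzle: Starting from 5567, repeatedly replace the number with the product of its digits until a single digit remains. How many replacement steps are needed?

5567 → 1050 → 0 (2 steps)

2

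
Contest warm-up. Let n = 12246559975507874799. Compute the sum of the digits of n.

1+2+2+4+6+5+5+9+9+7+5+5+0+7+8+7+4+7+9+9 = 111

111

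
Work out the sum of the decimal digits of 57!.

57! = 40526919504877216755680601905432322134980384796226602145184481280000000000000
Sum of its 77 digits: 270.

270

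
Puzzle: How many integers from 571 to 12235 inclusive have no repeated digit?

5225

The integers in [571, 12235] that have no repeated digit: 571, 572, 573, 574, 576, 578, …, 12097, 12098.
5225 qualify.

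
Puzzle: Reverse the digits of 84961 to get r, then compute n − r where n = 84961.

68013

Reverse of 84961 is 16948.
84961 − 16948 = 68013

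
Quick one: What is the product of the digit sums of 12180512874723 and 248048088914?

S(12180512874723) = 1+2+1+8+0+5+1+2+8+7+4+7+2+3 = 51.
S(248048088914) = 2+4+8+0+4+8+0+8+8+9+1+4 = 56.
51 · 56 = 2856.

2856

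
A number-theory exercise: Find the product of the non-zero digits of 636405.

6×3×6×4×5 = 2160

2160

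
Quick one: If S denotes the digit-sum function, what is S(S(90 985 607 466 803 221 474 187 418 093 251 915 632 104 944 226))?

First digit sum: 198.
1+9+8 = 18.

18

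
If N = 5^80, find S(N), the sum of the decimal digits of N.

5^80 = 82718061255302767487140869206996285356581211090087890625
Sum of its 56 digits: 250.

250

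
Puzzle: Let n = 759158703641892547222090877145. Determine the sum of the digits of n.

138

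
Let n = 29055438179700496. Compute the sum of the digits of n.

2+9+0+5+5+4+3+8+1+7+9+7+0+0+4+9+6 = 79

79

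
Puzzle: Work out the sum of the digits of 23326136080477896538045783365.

2+3+3+2+6+1+3+6+0+8+0+4+7+7+8+9+6+5+3+8+0+4+5+7+8+3+3+6+5 = 132

132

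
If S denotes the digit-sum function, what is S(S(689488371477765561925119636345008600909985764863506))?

First digit sum: 255.
2+5+5 = 12.

12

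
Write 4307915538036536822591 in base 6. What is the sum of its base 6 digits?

4307915538036536822591 in base 6 is 4113053045210244032132143035.
Digit sum: 4+1+1+3+0+5+3+0+4+5+2+1+0+2+4+4+0+3+2+1+3+2+1+4+3+0+3+5 = 66.

66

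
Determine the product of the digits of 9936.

9×9×3×6 = 1458

1458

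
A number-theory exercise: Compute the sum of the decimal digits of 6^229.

6^229 = 15726654210634032270656150124289021111976179122431321677974019274011382640166908546837599577148941372388499704736414965789661279241023001734088830454240828110400131666779670839296
Sum of its 179 digits: 756.

756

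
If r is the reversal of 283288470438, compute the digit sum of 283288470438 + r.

42

Reversal of 283288470438 is 834074882382; 283288470438 + 834074882382 = 1117363352820.
Digit sum of 1117363352820: 1+1+1+7+3+6+3+3+5+2+8+2+0 = 42.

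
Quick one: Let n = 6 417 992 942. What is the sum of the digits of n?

6+4+1+7+9+9+2+9+4+2 = 53

53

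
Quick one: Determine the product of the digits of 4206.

4×2×0×6 = 0

0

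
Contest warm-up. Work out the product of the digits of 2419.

2×4×1×9 = 72

72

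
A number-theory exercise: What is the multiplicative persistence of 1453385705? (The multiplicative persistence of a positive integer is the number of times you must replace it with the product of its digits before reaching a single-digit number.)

1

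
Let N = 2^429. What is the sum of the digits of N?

593

2^429 = 1386334847060407429789207092071541851718218537687908287585239790307310653902812811519987203052069789048695605480701785914487078912
Sum of its 130 digits: 593.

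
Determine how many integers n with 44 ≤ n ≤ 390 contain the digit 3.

134

The integers in [44, 390] that contain the digit 3: 53, 63, 73, 83, 93, 103, …, 389, 390.
134 qualify.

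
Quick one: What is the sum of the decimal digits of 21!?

21! = 51090942171709440000
Sum of its 20 digits: 63.

63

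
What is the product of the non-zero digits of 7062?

84

7×6×2 = 84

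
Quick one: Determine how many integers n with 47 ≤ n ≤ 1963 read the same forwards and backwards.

The integers in [47, 1963] that read the same forwards and backwards: 55, 66, 77, 88, 99, 101, …, 1771, 1881.
104 qualify.

104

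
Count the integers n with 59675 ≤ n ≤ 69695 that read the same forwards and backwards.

100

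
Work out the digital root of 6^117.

9

The digital root of n equals n mod 9 (or 9 when 9 | n), so we need 6^117 mod 9.
6^117 ≡ 0 (mod 9), so the digital root is 9.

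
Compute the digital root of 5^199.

5

The digital root of n equals n mod 9 (or 9 when 9 | n), so we need 5^199 mod 9.
5^199 ≡ 5 (mod 9), so the digital root is 5.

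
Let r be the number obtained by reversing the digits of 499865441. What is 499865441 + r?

644434435

Reverse of 499865441 is 144568994.
499865441 + 144568994 = 644434435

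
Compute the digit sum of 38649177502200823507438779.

3+8+6+4+9+1+7+7+5+0+2+2+0+0+8+2+3+5+0+7+4+3+8+7+7+9 = 117

117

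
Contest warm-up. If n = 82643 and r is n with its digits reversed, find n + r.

117271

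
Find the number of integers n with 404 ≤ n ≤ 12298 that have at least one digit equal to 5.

The integers in [404, 12298] that have at least one digit equal to 5: 405, 415, 425, 435, 445, 450, …, 12285, 12295.
3962 qualify.

3962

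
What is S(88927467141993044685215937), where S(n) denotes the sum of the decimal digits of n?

132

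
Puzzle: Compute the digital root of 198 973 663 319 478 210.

1+9+8+9+7+3+6+6+3+3+1+9+4+7+8+2+1+0 = 87
8+7 = 15
1+5 = 6

6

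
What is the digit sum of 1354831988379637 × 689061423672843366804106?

196

1354831988379637 × 689061423672843366804106 = 933562458750381851958707375786138389522
Sum of its 39 digits: 196.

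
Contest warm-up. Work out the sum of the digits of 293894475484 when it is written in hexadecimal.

293894475484 in base 16 is 446D79CEDC.
Digit sum: 4+4+6+13+7+9+12+14+13+12 = 94.

94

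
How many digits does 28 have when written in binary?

28 in base 2 is 11100, which has 5 digits.

5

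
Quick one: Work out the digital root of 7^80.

4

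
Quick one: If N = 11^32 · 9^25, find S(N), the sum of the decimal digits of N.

225

11^32 · 9^25 = 1515753783806363040023231996652314315442663343065485440329
Sum of its 58 digits: 225.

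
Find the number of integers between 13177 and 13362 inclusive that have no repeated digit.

The integers in [13177, 13362] that have no repeated digit: 13204, 13205, 13206, 13207, 13208, 13209, …, 13297, 13298.
42 qualify.

42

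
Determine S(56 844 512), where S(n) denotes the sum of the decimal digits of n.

35

5+6+8+4+4+5+1+2 = 35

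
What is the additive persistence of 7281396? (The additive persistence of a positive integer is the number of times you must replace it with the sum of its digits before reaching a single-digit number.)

2

7281396 → 36 → 9 (2 steps)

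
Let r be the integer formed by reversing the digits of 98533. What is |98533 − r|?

64944

Reverse of 98533 is 33589.
|98533 − 33589| = 64944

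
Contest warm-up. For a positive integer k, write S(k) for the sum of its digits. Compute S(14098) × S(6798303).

S(14098) = 1+4+0+9+8 = 22.
S(6798303) = 6+7+9+8+3+0+3 = 36.
22 · 36 = 792.

792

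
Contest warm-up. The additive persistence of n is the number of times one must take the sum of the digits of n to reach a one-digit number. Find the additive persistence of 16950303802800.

16950303802800 → 45 → 9 (2 steps)

2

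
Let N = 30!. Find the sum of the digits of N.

117

30! = 265252859812191058636308480000000
Sum of its 33 digits: 117.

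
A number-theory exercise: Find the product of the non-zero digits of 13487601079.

1×3×4×8×7×6×1×7×9 = 254016

254016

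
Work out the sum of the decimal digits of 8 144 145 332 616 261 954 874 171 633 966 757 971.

8+1+4+4+1+4+5+3+3+2+6+1+6+2+6+1+9+5+4+8+7+4+1+7+1+6+3+3+9+6+6+7+5+7+9+7+1 = 172

172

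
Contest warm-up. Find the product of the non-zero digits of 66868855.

2764800

6×6×8×6×8×8×5×5 = 2764800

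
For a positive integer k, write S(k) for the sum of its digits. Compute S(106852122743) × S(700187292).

1476

S(106852122743) = 1+0+6+8+5+2+1+2+2+7+4+3 = 41.
S(700187292) = 7+0+0+1+8+7+2+9+2 = 36.
41 · 36 = 1476.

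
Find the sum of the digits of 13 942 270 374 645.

57

1+3+9+4+2+2+7+0+3+7+4+6+4+5 = 57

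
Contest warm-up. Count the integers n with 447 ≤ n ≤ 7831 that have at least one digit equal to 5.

2781

The integers in [447, 7831] that have at least one digit equal to 5: 450, 451, 452, 453, 454, 455, …, 7815, 7825.
2781 qualify.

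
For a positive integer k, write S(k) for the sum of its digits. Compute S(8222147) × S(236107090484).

1144

S(8222147) = 8+2+2+2+1+4+7 = 26.
S(236107090484) = 2+3+6+1+0+7+0+9+0+4+8+4 = 44.
26 · 44 = 1144.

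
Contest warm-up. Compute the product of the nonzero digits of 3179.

3×1×7×9 = 189

189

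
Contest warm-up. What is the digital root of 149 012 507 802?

3

1+4+9+0+1+2+5+0+7+8+0+2 = 39
3+9 = 12
1+2 = 3
(Equivalently, 149 012 507 802 mod 9 = 3.)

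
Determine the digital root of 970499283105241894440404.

9+7+0+4+9+9+2+8+3+1+0+5+2+4+1+8+9+4+4+4+0+4+0+4 = 101
1+0+1 = 2

2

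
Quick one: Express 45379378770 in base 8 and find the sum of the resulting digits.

45379378770 in base 8 is 522064457122.
Digit sum: 5+2+2+0+6+4+4+5+7+1+2+2 = 40.

40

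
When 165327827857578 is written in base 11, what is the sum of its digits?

58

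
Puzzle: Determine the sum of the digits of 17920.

19

1+7+9+2+0 = 19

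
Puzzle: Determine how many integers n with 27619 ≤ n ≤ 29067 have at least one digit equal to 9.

495

The integers in [27619, 29067] that have at least one digit equal to 9: 27619, 27629, 27639, 27649, 27659, 27669, …, 29066, 29067.
495 qualify.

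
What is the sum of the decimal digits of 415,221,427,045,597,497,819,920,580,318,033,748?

4+1+5+2+2+1+4+2+7+0+4+5+5+9+7+4+9+7+8+1+9+9+2+0+5+8+0+3+1+8+0+3+3+7+4+8 = 157

157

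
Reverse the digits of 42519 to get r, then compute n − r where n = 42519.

Reverse of 42519 is 91524.
42519 − 91524 = -49005

-49005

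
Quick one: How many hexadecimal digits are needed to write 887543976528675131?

887543976528675131 in base 16 is C51308B5387813B, which has 15 digits.

15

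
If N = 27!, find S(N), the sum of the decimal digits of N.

108

27! = 10888869450418352160768000000
Sum of its 29 digits: 108.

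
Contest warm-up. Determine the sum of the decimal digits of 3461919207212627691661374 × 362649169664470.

3461919207212627691661374 × 362649169664470 = 1255462125941139694303960232776439181780
Sum of its 40 digits: 168.

168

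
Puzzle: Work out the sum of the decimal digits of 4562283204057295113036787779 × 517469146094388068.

4562283204057295113036787779 × 517469146094388068 = 2360840793844297334512937885607750745385820972
Sum of its 46 digits: 219.

219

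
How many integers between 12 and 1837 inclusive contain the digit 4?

507

The integers in [12, 1837] that contain the digit 4: 14, 24, 34, 40, 41, 42, …, 1824, 1834.
507 qualify.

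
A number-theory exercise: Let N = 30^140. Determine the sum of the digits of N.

306

30^140 = 626578748217797037925622419434193033220669444681066527485959805080100000000000000000000000000000000000000000000000000000000000000000000000000000000000000000000000000000000000000000000000000000000000000000000
Sum of its 207 digits: 306.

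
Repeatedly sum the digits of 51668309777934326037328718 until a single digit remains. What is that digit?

5+1+6+6+8+3+0+9+7+7+7+9+3+4+3+2+6+0+3+7+3+2+8+7+1+8 = 125
1+2+5 = 8

8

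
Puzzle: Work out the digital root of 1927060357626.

1+9+2+7+0+6+0+3+5+7+6+2+6 = 54
5+4 = 9

9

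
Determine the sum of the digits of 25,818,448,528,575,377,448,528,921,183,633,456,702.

180

2+5+8+1+8+4+4+8+5+2+8+5+7+5+3+7+7+4+4+8+5+2+8+9+2+1+1+8+3+6+3+3+4+5+6+7+0+2 = 180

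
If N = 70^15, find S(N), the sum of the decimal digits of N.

64

70^15 = 4747561509943000000000000000
Sum of its 28 digits: 64.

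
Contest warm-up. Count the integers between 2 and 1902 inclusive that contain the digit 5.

The integers in [2, 1902] that contain the digit 5: 5, 15, 25, 35, 45, 50, …, 1885, 1895.
523 qualify.

523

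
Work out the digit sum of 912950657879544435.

9+1+2+9+5+0+6+5+7+8+7+9+5+4+4+4+3+5 = 93

93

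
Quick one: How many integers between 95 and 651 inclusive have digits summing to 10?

The integers in [95, 651] that have digits summing to 10: 109, 118, 127, 136, 145, 154, …, 631, 640.
45 qualify.

45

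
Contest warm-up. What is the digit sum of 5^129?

5^129 = 1469367938527859384960920671527807097273331945965109401885939632848021574318408966064453125
Sum of its 91 digits: 431.

431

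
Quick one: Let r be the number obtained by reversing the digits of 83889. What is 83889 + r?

Reverse of 83889 is 98838.
83889 + 98838 = 182727

182727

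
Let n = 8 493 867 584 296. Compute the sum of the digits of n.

8+4+9+3+8+6+7+5+8+4+2+9+6 = 79

79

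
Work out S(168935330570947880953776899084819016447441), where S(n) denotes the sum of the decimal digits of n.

1+6+8+9+3+5+3+3+0+5+7+0+9+4+7+8+8+0+9+5+3+7+7+6+8+9+9+0+8+4+8+1+9+0+1+6+4+4+7+4+4+1 = 210

210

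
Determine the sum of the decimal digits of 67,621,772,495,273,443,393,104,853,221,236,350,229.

152

6+7+6+2+1+7+7+2+4+9+5+2+7+3+4+4+3+3+9+3+1+0+4+8+5+3+2+2+1+2+3+6+3+5+0+2+2+9 = 152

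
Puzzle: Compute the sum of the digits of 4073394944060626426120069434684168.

141

4+0+7+3+3+9+4+9+4+4+0+6+0+6+2+6+4+2+6+1+2+0+0+6+9+4+3+4+6+8+4+1+6+8 = 141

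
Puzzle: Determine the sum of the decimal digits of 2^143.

185

2^143 = 11150372599265311570767859136324180752990208
Sum of its 44 digits: 185.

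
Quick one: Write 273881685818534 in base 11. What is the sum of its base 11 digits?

64

273881685818534 in base 11 is 7A2A3630622382.
Digit sum: 7+10+2+10+3+6+3+0+6+2+2+3+8+2 = 64.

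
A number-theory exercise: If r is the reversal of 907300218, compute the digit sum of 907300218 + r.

42

Reversal of 907300218 is 812003709; 907300218 + 812003709 = 1719303927.
Digit sum of 1719303927: 1+7+1+9+3+0+3+9+2+7 = 42.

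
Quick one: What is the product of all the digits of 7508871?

7×5×0×8×8×7×1 = 0

0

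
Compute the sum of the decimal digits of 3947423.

3+9+4+7+4+2+3 = 32

32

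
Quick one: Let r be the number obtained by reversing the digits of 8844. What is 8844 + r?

Reverse of 8844 is 4488.
8844 + 4488 = 13332

13332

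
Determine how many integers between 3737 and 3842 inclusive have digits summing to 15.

The integers in [3737, 3842] that have digits summing to 15: 3741, 3750, 3804, 3813, 3822, 3831, 3840.
7 qualify.

7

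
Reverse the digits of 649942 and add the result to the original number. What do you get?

Reverse of 649942 is 249946.
649942 + 249946 = 899888

899888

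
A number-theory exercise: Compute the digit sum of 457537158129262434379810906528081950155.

4+5+7+5+3+7+1+5+8+1+2+9+2+6+2+4+3+4+3+7+9+8+1+0+9+0+6+5+2+8+0+8+1+9+5+0+1+5+5 = 170

170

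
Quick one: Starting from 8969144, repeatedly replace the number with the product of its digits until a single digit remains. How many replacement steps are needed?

8969144 → 62208 → 0 (2 steps)

2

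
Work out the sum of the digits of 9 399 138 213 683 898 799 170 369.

141

9+3+9+9+1+3+8+2+1+3+6+8+3+8+9+8+7+9+9+1+7+0+3+6+9 = 141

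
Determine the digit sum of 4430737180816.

4+4+3+0+7+3+7+1+8+0+8+1+6 = 52

52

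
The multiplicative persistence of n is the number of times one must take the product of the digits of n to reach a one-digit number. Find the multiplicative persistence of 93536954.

2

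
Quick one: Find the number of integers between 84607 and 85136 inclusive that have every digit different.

The integers in [84607, 85136] that have every digit different: 84607, 84609, 84610, 84612, 84613, 84615, …, 85134, 85136.
180 qualify.

180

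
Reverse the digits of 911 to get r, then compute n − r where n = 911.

Reverse of 911 is 119.
911 − 119 = 792

792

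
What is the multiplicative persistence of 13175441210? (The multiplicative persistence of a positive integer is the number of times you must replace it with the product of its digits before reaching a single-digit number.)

13175441210 → 0 (1 step)

1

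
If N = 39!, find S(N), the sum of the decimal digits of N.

189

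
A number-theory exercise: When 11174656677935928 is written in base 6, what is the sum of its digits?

11174656677935928 in base 6 is 302010302224054250440.
Digit sum: 3+0+2+0+1+0+3+0+2+2+2+4+0+5+4+2+5+0+4+4+0 = 43.

43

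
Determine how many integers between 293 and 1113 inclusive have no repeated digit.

The integers in [293, 1113] that have no repeated digit: 293, 294, 295, 296, 297, 298, …, 1097, 1098.
566 qualify.

566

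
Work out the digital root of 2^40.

7

The digital root of n equals n mod 9 (or 9 when 9 | n), so we need 2^40 mod 9.
2^40 ≡ 7 (mod 9), so the digital root is 7.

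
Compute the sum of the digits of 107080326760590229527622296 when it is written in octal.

92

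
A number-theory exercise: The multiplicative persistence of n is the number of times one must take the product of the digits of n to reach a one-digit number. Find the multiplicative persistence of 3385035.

1

3385035 → 0 (1 step)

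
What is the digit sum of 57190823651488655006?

89

5+7+1+9+0+8+2+3+6+5+1+4+8+8+6+5+5+0+0+6 = 89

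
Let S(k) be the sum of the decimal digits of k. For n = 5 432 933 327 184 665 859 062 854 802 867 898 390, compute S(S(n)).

15

First digit sum: 186.
1+8+6 = 15.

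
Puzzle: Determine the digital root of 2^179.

5

The digital root of n equals n mod 9 (or 9 when 9 | n), so we need 2^179 mod 9.
2^179 ≡ 5 (mod 9), so the digital root is 5.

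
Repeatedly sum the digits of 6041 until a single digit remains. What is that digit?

6+0+4+1 = 11
1+1 = 2
(Equivalently, 6041 mod 9 = 2.)

2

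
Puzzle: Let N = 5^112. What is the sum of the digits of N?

5^112 = 1925929944387235853055977942584927318538101648215388195239938795566558837890625
Sum of its 79 digits: 409.

409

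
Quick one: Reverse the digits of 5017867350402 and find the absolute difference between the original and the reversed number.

2977329663297

Reverse of 5017867350402 is 2040537687105.
|5017867350402 − 2040537687105| = 2977329663297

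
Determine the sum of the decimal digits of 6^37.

135

6^37 = 61886548790943213277031694336
Sum of its 29 digits: 135.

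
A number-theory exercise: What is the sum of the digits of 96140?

9+6+1+4+0 = 20

20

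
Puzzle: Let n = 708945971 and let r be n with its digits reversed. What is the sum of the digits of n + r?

Reversal of 708945971 is 179549807; 708945971 + 179549807 = 888495778.
Digit sum of 888495778: 8+8+8+4+9+5+7+7+8 = 64.

64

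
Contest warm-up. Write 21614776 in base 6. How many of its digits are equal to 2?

3

21614776 in base 6 is 2051140224.
The digit 2 appears 3 times.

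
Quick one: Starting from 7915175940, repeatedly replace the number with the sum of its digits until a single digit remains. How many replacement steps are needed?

3

7915175940 → 48 → 12 → 3 (3 steps)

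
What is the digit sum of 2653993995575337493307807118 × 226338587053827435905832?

216

2653993995575337493307807118 × 226338587053827435905832 = 600701251007863831974705474680750300874679867312176
Sum of its 51 digits: 216.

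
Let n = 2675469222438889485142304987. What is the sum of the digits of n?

2+6+7+5+4+6+9+2+2+2+4+3+8+8+8+9+4+8+5+1+4+2+3+0+4+9+8+7 = 140

140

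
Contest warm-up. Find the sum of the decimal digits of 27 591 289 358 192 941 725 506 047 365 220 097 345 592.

183

2+7+5+9+1+2+8+9+3+5+8+1+9+2+9+4+1+7+2+5+5+0+6+0+4+7+3+6+5+2+2+0+0+9+7+3+4+5+5+9+2 = 183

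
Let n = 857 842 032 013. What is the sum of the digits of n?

8+5+7+8+4+2+0+3+2+0+1+3 = 43

43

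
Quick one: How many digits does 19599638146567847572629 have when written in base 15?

19599638146567847572629 in base 15 is D3DDD2000C47987A089, which has 19 digits.

19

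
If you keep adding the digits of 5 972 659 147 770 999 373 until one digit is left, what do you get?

5+9+7+2+6+5+9+1+4+7+7+7+0+9+9+9+3+7+3 = 109
1+0+9 = 10
1+0 = 1

1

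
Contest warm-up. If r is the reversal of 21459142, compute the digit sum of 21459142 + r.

Reversal of 21459142 is 24195412; 21459142 + 24195412 = 45654554.
Digit sum of 45654554: 4+5+6+5+4+5+5+4 = 38.

38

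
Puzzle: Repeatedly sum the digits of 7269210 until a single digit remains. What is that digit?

7+2+6+9+2+1+0 = 27
2+7 = 9

9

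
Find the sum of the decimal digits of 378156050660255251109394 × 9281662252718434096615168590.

216

378156050660255251109394 × 9281662252718434096615168590 = 3509916741050371041542503821339956267362885842734460
Sum of its 52 digits: 216.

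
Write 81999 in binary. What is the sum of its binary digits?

81999 in base 2 is 10100000001001111.
Digit sum: 1+0+1+0+0+0+0+0+0+0+1+0+0+1+1+1+1 = 7.

7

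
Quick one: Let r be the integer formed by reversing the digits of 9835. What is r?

Reversing 9835 gives 5389.

5389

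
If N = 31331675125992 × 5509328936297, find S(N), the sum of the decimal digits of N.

123

31331675125992 × 5509328936297 = 172616504394284678816931624
Sum of its 27 digits: 123.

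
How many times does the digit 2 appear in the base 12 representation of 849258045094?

849258045094 in base 12 is 11871297411A.
The digit 2 appears 1 time.

1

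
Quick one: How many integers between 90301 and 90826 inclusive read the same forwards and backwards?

6

The integers in [90301, 90826] that read the same forwards and backwards: 90309, 90409, 90509, 90609, 90709, 90809.
6 qualify.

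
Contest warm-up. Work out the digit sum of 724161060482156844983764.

7+2+4+1+6+1+0+6+0+4+8+2+1+5+6+8+4+4+9+8+3+7+6+4 = 106

106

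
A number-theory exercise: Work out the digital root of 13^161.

The digital root of n equals n mod 9 (or 9 when 9 | n), so we need 13^161 mod 9.
13^161 ≡ 7 (mod 9), so the digital root is 7.

7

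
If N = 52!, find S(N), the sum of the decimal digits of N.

279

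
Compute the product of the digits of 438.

4×3×8 = 96

96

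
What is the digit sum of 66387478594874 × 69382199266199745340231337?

169

66387478594874 × 69382199266199745340231337 = 4606109268650118143661517709522862366538
Sum of its 40 digits: 169.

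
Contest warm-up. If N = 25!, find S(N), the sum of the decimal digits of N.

72

25! = 15511210043330985984000000
Sum of its 26 digits: 72.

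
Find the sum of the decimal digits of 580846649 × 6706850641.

580846649 × 6706850641 = 3895651720168352009
Sum of its 19 digits: 80.

80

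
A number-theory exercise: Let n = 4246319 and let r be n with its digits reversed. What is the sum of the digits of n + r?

Reversal of 4246319 is 9136424; 4246319 + 9136424 = 13382743.
Digit sum of 13382743: 1+3+3+8+2+7+4+3 = 31.

31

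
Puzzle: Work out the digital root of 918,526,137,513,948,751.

9+1+8+5+2+6+1+3+7+5+1+3+9+4+8+7+5+1 = 85
8+5 = 13
1+3 = 4

4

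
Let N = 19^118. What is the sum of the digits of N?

19^118 = 7814926763318576316295862398059975972034208635416958960803687441316449071642508362426137315721439930517916109226091875704258811915896152916943895430841
Sum of its 151 digits: 694.

694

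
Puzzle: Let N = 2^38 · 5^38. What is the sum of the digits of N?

1

2^38 · 5^38 = 100000000000000000000000000000000000000
Sum of its 39 digits: 1.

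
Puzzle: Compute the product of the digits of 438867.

4×3×8×8×6×7 = 32256

32256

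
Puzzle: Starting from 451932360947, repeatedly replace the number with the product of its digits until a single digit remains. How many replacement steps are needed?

1

451932360947 → 0 (1 step)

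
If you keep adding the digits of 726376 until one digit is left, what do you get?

7+2+6+3+7+6 = 31
3+1 = 4
(Equivalently, 726376 mod 9 = 4.)

4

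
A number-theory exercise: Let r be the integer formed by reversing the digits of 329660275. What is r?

572066923

Reversing 329660275 gives 572066923.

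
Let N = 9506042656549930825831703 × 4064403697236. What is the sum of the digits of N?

9506042656549930825831703 × 4064403697236 = 38636394919364666180550420447902272908
Sum of its 38 digits: 171.

171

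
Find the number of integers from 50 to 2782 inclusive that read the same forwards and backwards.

The integers in [50, 2782] that read the same forwards and backwards: 55, 66, 77, 88, 99, 101, …, 2662, 2772.
113 qualify.

113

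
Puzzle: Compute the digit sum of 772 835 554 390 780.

73

7+7+2+8+3+5+5+5+4+3+9+0+7+8+0 = 73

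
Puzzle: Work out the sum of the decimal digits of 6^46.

180

6^46 = 623673825204293256669089197883129856
Sum of its 36 digits: 180.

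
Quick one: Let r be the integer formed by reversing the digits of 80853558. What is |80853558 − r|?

Reverse of 80853558 is 85535808.
|80853558 − 85535808| = 4682250

4682250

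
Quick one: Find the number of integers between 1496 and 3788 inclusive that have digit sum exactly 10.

96

The integers in [1496, 3788] that have digit sum exactly 10: 1504, 1513, 1522, 1531, 1540, 1603, …, 3610, 3700.
96 qualify.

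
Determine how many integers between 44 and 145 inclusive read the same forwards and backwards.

The integers in [44, 145] that read the same forwards and backwards: 44, 55, 66, 77, 88, 99, …, 131, 141.
11 qualify.

11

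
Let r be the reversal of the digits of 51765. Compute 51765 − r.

-4950

Reverse of 51765 is 56715.
51765 − 56715 = -4950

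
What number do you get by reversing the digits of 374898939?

939898473

Reversing 374898939 gives 939898473.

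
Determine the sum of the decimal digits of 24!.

81

24! = 620448401733239439360000
Sum of its 24 digits: 81.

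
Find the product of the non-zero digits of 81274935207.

8×1×2×7×4×9×3×5×2×7 = 846720

846720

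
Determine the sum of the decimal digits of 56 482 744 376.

5+6+4+8+2+7+4+4+3+7+6 = 56

56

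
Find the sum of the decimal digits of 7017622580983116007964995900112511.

7+0+1+7+6+2+2+5+8+0+9+8+3+1+1+6+0+0+7+9+6+4+9+9+5+9+0+0+1+1+2+5+1+1 = 135

135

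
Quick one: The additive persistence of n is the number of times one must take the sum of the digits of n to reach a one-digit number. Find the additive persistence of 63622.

3

63622 → 19 → 10 → 1 (3 steps)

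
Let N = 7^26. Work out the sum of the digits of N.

7^26 = 9387480337647754305649
Sum of its 22 digits: 112.

112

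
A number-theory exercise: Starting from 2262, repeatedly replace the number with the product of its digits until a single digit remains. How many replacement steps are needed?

2262 → 48 → 32 → 6 (3 steps)

3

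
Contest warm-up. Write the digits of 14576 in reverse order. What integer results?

67541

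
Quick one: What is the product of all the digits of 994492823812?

17915904

9×9×4×4×9×2×8×2×3×8×1×2 = 17915904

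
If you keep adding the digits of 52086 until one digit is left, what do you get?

3

5+2+0+8+6 = 21
2+1 = 3
(Equivalently, 52086 mod 9 = 3.)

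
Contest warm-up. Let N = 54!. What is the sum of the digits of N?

261

54! = 230843697339241380472092742683027581083278564571807941132288000000000000
Sum of its 72 digits: 261.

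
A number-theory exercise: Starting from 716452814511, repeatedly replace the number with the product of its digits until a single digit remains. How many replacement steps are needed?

716452814511 → 268800 → 0 (2 steps)

2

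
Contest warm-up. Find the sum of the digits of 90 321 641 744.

9+0+3+2+1+6+4+1+7+4+4 = 41

41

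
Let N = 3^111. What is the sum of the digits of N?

3^111 = 91297581665113611259115979754590511595360241199911147
Sum of its 53 digits: 234.

234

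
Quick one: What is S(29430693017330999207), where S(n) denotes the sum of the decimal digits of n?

86

2+9+4+3+0+6+9+3+0+1+7+3+3+0+9+9+9+2+0+7 = 86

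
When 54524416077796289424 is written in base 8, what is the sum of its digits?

79

54524416077796289424 in base 8 is 5722555070507651225620.
Digit sum: 5+7+2+2+5+5+5+0+7+0+5+0+7+6+5+1+2+2+5+6+2+0 = 79.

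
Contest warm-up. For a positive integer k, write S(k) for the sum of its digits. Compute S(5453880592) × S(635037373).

S(5453880592) = 5+4+5+3+8+8+0+5+9+2 = 49.
S(635037373) = 6+3+5+0+3+7+3+7+3 = 37.
49 · 37 = 1813.

1813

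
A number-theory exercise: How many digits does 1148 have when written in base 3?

1148 in base 3 is 1120112, which has 7 digits.

7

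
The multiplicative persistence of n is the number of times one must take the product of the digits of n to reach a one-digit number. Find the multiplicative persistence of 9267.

3

9267 → 756 → 210 → 0 (3 steps)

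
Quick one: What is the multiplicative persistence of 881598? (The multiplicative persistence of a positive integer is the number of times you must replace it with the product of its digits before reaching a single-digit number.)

2

881598 → 23040 → 0 (2 steps)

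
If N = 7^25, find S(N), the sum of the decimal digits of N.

97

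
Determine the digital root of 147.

3

1+4+7 = 12
1+2 = 3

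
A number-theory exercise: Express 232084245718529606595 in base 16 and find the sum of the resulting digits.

135

232084245718529606595 in base 16 is C94D0DFD8916E03C3.
Digit sum: 12+9+4+13+0+13+15+13+8+9+1+6+14+0+3+12+3 = 135.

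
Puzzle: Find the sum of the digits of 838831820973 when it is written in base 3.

838831820973 in base 3 is 2222012011122001122010020.
Digit sum: 2+2+2+2+0+1+2+0+1+1+1+2+2+0+0+1+1+2+2+0+1+0+0+2+0 = 27.

27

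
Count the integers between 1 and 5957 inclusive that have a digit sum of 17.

428

The integers in [1, 5957] that have a digit sum of 17: 89, 98, 179, 188, 197, 269, …, 5921, 5930.
428 qualify.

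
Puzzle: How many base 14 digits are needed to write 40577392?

40577392 in base 14 is 5563972, which has 7 digits.

7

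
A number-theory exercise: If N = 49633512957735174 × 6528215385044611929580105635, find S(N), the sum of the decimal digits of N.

49633512957735174 × 6528215385044611929580105635 = 324018262904497864447335732134918337275105490
Sum of its 45 digits: 189.

189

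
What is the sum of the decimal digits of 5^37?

104

5^37 = 72759576141834259033203125
Sum of its 26 digits: 104.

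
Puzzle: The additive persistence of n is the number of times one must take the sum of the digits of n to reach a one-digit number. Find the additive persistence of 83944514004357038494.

83944514004357038494 → 85 → 13 → 4 (3 steps)

3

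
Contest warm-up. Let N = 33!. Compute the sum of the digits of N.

144

33! = 8683317618811886495518194401280000000
Sum of its 37 digits: 144.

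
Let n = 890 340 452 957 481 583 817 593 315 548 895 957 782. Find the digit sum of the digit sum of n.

6

First digit sum: 204.
2+0+4 = 6.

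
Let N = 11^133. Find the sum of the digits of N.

677

11^133 = 3200568495929836678645715734694833226102885454586195875169693056931408048977961093948842811959452328494413423153999203723966986522574735131
Sum of its 139 digits: 677.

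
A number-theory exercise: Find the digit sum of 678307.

31

6+7+8+3+0+7 = 31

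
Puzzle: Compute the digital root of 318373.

7

3+1+8+3+7+3 = 25
2+5 = 7
(Equivalently, 318373 mod 9 = 7.)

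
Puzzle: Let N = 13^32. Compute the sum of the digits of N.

169

13^32 = 442779263776840698304313192148785281
Sum of its 36 digits: 169.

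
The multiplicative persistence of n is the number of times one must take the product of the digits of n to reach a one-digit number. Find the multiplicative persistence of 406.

1

406 → 0 (1 step)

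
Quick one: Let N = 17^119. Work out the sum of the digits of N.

17^119 = 265107273980438540718149612244069844989231489289966975158828282910253622717599615626619728641563503683755318957292943549382670672294220382134871153
Sum of its 147 digits: 692.

692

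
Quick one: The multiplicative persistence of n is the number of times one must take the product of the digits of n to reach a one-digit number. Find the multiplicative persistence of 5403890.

5403890 → 0 (1 step)

1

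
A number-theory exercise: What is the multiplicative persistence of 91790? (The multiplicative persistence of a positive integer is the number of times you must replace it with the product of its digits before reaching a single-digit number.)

91790 → 0 (1 step)

1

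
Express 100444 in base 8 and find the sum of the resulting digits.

15

100444 in base 8 is 304134.
Digit sum: 3+0+4+1+3+4 = 15.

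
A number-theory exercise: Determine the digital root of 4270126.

4

4+2+7+0+1+2+6 = 22
2+2 = 4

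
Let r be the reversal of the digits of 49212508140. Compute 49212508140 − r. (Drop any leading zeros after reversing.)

45031986846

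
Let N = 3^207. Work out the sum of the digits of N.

3^207 = 580897793671538120543914751292250043875533560952973762696395441323395277601147874208719336809230187
Sum of its 99 digits: 450.

450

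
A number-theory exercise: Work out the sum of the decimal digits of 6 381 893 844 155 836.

82

6+3+8+1+8+9+3+8+4+4+1+5+5+8+3+6 = 82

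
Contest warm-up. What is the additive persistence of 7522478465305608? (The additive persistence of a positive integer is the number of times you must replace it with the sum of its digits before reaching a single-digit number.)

2

7522478465305608 → 72 → 9 (2 steps)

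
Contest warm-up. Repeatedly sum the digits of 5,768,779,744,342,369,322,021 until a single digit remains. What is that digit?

2

5+7+6+8+7+7+9+7+4+4+3+4+2+3+6+9+3+2+2+0+2+1 = 101
1+0+1 = 2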